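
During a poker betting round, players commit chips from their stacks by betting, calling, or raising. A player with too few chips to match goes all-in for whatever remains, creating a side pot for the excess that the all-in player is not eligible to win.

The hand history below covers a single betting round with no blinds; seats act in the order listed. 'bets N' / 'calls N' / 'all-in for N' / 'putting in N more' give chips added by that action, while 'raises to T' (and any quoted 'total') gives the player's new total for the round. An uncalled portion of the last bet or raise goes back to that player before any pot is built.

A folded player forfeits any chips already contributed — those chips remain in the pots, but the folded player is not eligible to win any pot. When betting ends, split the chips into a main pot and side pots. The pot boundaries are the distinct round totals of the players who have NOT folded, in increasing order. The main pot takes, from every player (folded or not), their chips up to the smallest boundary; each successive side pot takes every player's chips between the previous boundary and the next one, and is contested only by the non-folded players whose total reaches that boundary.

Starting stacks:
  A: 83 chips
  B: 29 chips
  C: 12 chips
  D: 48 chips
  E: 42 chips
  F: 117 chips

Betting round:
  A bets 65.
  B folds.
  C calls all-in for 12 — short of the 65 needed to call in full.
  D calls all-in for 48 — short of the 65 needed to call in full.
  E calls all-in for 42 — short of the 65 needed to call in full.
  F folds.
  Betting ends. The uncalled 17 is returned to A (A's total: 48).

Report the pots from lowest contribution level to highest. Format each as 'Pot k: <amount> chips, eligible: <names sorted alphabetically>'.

Pot 1: 48 chips, eligible: A, C, D, E
Pot 2: 90 chips, eligible: A, D, E
Pot 3: 12 chips, eligible: A, D

Derivation:
Contributions (after 17 returned to A): A=48, C=12, D=48, E=42
Folded: B, F
Pot levels (distinct totals of non-folded players): 12, 42, 48
Layer 1-12: 12 each from A, C, D, E = 12*4 = 48 chips; eligible A, C, D, E
Layer 13-42: 30 each from A, D, E = 30*3 = 90 chips; eligible A, D, E
Layer 43-48: 6 each from A, D = 6*2 = 12 chips; eligible A, D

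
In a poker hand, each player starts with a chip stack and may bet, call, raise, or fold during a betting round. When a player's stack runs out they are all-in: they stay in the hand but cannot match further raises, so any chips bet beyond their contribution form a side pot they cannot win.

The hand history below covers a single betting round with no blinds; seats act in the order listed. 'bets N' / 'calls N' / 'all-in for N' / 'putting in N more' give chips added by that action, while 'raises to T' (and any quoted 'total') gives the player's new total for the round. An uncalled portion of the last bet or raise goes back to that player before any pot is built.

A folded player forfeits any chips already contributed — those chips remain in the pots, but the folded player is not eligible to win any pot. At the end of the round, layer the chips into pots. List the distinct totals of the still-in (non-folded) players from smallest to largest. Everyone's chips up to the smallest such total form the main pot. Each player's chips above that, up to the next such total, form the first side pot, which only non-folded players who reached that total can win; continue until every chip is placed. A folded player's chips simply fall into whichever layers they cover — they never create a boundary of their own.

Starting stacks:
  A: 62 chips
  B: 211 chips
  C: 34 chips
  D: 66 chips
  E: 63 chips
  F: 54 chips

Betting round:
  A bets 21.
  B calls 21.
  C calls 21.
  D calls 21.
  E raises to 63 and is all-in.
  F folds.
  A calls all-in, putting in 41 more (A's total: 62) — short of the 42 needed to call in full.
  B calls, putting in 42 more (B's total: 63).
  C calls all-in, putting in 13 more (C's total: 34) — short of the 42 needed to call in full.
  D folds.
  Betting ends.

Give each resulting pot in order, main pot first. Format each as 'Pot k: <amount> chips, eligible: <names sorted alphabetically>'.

Contributions: A=62, B=63, C=34, D=21, E=63
Folded: D, F
Pot levels (distinct totals of non-folded players): 34, 62, 63
Layer 1-34: A 34 + B 34 + C 34 + D 21 + E 34 = 157 chips; eligible A, B, C, E
Layer 35-62: 28 each from A, B, E = 28*3 = 84 chips; eligible A, B, E
Layer 63-63: 1 each from B, E = 1*2 = 2 chips; eligible B, E

Pot 1: 157 chips, eligible: A, B, C, E
Pot 2: 84 chips, eligible: A, B, E
Pot 3: 2 chips, eligible: B, E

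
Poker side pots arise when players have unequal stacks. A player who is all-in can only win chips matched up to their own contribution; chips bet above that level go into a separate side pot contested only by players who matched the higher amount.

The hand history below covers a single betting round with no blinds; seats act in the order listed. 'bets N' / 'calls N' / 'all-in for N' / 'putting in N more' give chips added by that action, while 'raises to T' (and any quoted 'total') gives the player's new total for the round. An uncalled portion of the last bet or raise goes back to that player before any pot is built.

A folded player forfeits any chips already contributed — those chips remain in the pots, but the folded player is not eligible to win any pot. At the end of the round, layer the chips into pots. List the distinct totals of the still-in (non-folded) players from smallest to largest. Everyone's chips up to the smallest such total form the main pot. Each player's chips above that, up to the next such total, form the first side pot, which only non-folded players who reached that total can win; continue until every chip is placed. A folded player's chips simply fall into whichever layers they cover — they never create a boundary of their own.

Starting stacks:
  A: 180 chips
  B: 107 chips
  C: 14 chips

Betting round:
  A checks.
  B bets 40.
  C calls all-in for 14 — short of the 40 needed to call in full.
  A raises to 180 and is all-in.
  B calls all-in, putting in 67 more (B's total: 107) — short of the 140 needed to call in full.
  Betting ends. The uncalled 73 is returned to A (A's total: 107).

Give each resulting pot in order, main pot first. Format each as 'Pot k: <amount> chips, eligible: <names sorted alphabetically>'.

Pot 1: 42 chips, eligible: A, B, C
Pot 2: 186 chips, eligible: A, B

Derivation:
Contributions (after 73 returned to A): A=107, B=107, C=14
Pot levels (distinct totals of non-folded players): 14, 107
Layer 1-14: 14 each from A, B, C = 14*3 = 42 chips; eligible A, B, C
Layer 15-107: 93 each from A, B = 93*2 = 186 chips; eligible A, B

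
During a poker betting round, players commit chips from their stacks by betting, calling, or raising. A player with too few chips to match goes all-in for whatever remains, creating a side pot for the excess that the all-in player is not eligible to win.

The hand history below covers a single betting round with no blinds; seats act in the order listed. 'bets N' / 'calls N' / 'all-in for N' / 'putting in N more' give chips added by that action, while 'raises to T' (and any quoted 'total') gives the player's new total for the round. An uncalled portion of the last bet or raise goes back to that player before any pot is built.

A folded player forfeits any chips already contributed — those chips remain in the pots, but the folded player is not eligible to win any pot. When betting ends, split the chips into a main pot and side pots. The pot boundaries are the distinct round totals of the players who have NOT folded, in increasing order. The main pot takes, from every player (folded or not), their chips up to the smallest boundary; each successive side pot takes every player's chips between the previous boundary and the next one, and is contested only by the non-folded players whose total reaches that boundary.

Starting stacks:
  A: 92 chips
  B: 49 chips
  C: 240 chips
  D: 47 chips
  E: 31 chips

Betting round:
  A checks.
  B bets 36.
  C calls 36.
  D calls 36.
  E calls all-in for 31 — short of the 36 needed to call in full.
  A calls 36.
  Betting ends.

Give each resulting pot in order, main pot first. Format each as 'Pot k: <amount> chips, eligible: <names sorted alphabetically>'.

Pot 1: 155 chips, eligible: A, B, C, D, E
Pot 2: 20 chips, eligible: A, B, C, D

Derivation:
Contributions: A=36, B=36, C=36, D=36, E=31
Pot levels (distinct totals of non-folded players): 31, 36
Layer 1-31: 31 each from A, B, C, D, E = 31*5 = 155 chips; eligible A, B, C, D, E
Layer 32-36: 5 each from A, B, C, D = 5*4 = 20 chips; eligible A, B, C, D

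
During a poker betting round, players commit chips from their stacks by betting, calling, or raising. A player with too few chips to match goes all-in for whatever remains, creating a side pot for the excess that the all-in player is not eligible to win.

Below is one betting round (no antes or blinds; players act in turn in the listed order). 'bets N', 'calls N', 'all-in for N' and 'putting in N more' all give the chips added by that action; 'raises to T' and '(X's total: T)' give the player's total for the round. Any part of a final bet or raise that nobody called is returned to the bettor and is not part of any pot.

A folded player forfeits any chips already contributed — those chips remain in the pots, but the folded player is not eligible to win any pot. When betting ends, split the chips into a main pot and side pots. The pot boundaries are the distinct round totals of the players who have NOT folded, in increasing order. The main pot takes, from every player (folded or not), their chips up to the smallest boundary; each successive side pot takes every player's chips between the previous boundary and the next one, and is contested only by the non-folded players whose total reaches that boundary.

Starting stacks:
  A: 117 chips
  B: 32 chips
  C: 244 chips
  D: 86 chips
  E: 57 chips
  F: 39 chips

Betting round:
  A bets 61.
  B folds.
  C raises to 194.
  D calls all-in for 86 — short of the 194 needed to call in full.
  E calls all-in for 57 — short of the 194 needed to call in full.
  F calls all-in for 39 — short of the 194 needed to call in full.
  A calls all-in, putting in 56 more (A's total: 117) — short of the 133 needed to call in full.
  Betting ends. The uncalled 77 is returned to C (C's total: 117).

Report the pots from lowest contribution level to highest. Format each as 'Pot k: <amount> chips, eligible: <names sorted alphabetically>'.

Pot 1: 195 chips, eligible: A, C, D, E, F
Pot 2: 72 chips, eligible: A, C, D, E
Pot 3: 87 chips, eligible: A, C, D
Pot 4: 62 chips, eligible: A, C

Derivation:
Contributions (after 77 returned to C): A=117, C=117, D=86, E=57, F=39
Folded: B
Pot levels (distinct totals of non-folded players): 39, 57, 86, 117
Layer 1-39: 39 each from A, C, D, E, F = 39*5 = 195 chips; eligible A, C, D, E, F
Layer 40-57: 18 each from A, C, D, E = 18*4 = 72 chips; eligible A, C, D, E
Layer 58-86: 29 each from A, C, D = 29*3 = 87 chips; eligible A, C, D
Layer 87-117: 31 each from A, C = 31*2 = 62 chips; eligible A, C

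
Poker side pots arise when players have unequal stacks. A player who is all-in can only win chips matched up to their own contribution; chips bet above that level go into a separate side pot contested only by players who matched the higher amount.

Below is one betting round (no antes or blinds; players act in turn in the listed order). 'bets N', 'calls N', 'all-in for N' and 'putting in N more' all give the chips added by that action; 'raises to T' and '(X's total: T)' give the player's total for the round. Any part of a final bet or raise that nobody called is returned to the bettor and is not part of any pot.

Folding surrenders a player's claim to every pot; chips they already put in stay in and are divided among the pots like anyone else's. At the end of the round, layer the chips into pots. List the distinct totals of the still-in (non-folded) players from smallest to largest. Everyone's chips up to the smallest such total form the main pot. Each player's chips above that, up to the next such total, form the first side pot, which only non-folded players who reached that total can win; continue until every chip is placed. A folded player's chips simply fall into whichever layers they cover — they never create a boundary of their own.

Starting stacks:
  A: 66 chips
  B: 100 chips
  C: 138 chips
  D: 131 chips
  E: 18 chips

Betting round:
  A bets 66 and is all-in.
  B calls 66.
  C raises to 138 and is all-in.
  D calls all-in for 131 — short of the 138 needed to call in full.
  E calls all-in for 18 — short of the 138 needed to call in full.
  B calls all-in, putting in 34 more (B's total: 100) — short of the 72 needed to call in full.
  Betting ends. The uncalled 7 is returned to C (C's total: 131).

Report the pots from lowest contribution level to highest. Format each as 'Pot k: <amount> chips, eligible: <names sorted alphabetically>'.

Contributions (after 7 returned to C): A=66, B=100, C=131, D=131, E=18
Pot levels (distinct totals of non-folded players): 18, 66, 100, 131
Layer 1-18: 18 each from A, B, C, D, E = 18*5 = 90 chips; eligible A, B, C, D, E
Layer 19-66: 48 each from A, B, C, D = 48*4 = 192 chips; eligible A, B, C, D
Layer 67-100: 34 each from B, C, D = 34*3 = 102 chips; eligible B, C, D
Layer 101-131: 31 each from C, D = 31*2 = 62 chips; eligible C, D

Pot 1: 90 chips, eligible: A, B, C, D, E
Pot 2: 192 chips, eligible: A, B, C, D
Pot 3: 102 chips, eligible: B, C, D
Pot 4: 62 chips, eligible: C, D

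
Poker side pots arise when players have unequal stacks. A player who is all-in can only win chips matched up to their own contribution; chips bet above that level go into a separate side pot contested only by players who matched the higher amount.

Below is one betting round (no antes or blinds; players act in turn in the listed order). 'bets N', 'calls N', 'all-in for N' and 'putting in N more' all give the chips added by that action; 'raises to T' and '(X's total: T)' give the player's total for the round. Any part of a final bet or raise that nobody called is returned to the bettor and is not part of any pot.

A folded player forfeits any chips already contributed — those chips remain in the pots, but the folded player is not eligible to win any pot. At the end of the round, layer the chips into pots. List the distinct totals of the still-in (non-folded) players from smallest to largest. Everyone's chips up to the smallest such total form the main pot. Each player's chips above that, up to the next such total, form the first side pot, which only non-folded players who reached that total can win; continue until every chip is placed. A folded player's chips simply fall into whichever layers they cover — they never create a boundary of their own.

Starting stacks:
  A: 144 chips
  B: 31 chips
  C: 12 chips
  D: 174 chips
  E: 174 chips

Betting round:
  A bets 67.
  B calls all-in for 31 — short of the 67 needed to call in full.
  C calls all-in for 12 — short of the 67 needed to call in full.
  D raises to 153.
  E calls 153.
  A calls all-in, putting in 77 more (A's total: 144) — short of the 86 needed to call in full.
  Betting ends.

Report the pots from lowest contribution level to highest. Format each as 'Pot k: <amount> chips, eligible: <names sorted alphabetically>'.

Pot 1: 60 chips, eligible: A, B, C, D, E
Pot 2: 76 chips, eligible: A, B, D, E
Pot 3: 339 chips, eligible: A, D, E
Pot 4: 18 chips, eligible: D, E

Derivation:
Contributions: A=144, B=31, C=12, D=153, E=153
Pot levels (distinct totals of non-folded players): 12, 31, 144, 153
Layer 1-12: 12 each from A, B, C, D, E = 12*5 = 60 chips; eligible A, B, C, D, E
Layer 13-31: 19 each from A, B, D, E = 19*4 = 76 chips; eligible A, B, D, E
Layer 32-144: 113 each from A, D, E = 113*3 = 339 chips; eligible A, D, E
Layer 145-153: 9 each from D, E = 9*2 = 18 chips; eligible D, E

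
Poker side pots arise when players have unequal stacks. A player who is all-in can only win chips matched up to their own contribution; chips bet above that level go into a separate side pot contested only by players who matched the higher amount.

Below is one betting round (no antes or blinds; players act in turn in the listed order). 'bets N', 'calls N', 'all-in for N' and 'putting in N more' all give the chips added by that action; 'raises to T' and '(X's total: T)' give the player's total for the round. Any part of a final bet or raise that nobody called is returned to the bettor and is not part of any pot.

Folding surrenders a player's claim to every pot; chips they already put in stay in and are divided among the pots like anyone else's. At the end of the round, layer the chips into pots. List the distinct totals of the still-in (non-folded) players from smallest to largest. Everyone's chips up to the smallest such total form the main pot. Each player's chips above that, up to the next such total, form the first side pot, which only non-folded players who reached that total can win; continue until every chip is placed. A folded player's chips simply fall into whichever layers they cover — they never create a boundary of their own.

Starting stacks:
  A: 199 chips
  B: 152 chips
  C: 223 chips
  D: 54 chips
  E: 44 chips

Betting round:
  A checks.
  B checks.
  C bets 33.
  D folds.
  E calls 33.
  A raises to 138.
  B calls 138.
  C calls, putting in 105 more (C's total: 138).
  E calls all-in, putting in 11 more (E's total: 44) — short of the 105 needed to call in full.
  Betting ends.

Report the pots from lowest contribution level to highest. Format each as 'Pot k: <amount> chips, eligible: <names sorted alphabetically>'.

Pot 1: 176 chips, eligible: A, B, C, E
Pot 2: 282 chips, eligible: A, B, C

Derivation:
Contributions: A=138, B=138, C=138, E=44
Folded: D
Pot levels (distinct totals of non-folded players): 44, 138
Layer 1-44: 44 each from A, B, C, E = 44*4 = 176 chips; eligible A, B, C, E
Layer 45-138: 94 each from A, B, C = 94*3 = 282 chips; eligible A, B, C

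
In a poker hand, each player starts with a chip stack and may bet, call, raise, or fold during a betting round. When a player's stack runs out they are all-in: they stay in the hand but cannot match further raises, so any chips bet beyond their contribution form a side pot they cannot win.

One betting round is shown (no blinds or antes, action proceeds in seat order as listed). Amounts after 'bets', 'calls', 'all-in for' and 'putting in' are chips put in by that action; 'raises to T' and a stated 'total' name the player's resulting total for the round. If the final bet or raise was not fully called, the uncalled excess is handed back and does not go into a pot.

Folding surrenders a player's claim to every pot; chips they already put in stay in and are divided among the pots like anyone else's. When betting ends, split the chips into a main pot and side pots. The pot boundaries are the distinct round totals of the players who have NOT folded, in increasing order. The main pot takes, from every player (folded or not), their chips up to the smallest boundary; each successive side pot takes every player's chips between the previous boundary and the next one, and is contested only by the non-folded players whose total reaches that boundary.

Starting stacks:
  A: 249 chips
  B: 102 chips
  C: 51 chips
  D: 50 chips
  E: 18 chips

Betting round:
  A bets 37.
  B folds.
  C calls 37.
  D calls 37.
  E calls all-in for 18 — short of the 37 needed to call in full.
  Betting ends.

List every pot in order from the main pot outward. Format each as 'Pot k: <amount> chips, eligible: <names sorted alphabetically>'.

Contributions: A=37, C=37, D=37, E=18
Folded: B
Pot levels (distinct totals of non-folded players): 18, 37
Layer 1-18: 18 each from A, C, D, E = 18*4 = 72 chips; eligible A, C, D, E
Layer 19-37: 19 each from A, C, D = 19*3 = 57 chips; eligible A, C, D

Pot 1: 72 chips, eligible: A, C, D, E
Pot 2: 57 chips, eligible: A, C, D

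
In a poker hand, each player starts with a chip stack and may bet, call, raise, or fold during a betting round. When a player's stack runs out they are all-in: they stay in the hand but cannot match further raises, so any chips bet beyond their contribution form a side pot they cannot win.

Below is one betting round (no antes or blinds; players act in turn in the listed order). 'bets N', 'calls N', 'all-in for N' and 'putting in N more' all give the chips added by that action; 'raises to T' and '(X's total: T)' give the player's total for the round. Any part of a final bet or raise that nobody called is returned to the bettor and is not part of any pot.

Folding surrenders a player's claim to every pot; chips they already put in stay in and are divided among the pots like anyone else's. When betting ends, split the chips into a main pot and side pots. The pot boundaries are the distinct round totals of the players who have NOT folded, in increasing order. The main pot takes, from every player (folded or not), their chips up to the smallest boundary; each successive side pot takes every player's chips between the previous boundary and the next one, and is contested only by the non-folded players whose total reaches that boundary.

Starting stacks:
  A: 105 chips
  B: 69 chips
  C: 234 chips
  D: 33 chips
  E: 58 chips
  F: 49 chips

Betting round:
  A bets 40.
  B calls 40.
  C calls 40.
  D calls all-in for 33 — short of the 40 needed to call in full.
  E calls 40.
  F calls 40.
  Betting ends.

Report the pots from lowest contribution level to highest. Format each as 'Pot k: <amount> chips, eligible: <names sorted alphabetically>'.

Pot 1: 198 chips, eligible: A, B, C, D, E, F
Pot 2: 35 chips, eligible: A, B, C, E, F

Derivation:
Contributions: A=40, B=40, C=40, D=33, E=40, F=40
Pot levels (distinct totals of non-folded players): 33, 40
Layer 1-33: 33 each from A, B, C, D, E, F = 33*6 = 198 chips; eligible A, B, C, D, E, F
Layer 34-40: 7 each from A, B, C, E, F = 7*5 = 35 chips; eligible A, B, C, E, F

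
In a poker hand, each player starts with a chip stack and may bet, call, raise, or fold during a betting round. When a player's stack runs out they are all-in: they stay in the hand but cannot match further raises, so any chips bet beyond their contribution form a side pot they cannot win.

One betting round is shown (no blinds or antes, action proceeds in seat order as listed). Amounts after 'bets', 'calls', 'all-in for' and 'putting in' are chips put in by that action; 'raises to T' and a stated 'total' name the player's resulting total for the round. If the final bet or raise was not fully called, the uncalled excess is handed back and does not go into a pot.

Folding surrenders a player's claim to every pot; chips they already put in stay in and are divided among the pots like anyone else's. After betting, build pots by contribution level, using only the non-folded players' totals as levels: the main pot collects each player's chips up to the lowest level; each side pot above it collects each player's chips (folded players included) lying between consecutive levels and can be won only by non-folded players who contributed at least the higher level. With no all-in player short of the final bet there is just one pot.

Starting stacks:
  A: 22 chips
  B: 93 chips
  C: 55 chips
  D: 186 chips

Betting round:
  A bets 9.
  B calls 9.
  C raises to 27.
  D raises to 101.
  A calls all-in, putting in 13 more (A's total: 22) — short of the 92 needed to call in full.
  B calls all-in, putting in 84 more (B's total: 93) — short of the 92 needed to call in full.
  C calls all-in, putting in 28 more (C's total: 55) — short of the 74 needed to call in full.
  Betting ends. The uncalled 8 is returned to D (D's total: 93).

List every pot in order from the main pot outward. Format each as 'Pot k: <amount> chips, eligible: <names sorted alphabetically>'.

Pot 1: 88 chips, eligible: A, B, C, D
Pot 2: 99 chips, eligible: B, C, D
Pot 3: 76 chips, eligible: B, D

Derivation:
Contributions (after 8 returned to D): A=22, B=93, C=55, D=93
Pot levels (distinct totals of non-folded players): 22, 55, 93
Layer 1-22: 22 each from A, B, C, D = 22*4 = 88 chips; eligible A, B, C, D
Layer 23-55: 33 each from B, C, D = 33*3 = 99 chips; eligible B, C, D
Layer 56-93: 38 each from B, D = 38*2 = 76 chips; eligible B, D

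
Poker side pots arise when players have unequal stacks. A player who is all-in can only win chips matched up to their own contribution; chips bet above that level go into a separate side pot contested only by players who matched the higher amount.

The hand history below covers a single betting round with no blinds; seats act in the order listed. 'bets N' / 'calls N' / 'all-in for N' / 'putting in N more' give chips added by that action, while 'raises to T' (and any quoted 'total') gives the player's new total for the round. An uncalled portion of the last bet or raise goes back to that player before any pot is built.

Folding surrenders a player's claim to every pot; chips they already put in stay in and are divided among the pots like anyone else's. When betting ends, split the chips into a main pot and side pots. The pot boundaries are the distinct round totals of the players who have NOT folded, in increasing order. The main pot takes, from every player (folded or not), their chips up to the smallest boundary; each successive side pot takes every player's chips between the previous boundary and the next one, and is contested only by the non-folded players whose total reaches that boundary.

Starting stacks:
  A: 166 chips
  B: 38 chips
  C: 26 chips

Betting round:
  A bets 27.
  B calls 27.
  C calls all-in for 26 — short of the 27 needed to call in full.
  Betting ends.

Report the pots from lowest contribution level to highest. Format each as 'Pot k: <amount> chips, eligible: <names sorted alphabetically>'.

Pot 1: 78 chips, eligible: A, B, C
Pot 2: 2 chips, eligible: A, B

Derivation:
Contributions: A=27, B=27, C=26
Pot levels (distinct totals of non-folded players): 26, 27
Layer 1-26: 26 each from A, B, C = 26*3 = 78 chips; eligible A, B, C
Layer 27-27: 1 each from A, B = 1*2 = 2 chips; eligible A, B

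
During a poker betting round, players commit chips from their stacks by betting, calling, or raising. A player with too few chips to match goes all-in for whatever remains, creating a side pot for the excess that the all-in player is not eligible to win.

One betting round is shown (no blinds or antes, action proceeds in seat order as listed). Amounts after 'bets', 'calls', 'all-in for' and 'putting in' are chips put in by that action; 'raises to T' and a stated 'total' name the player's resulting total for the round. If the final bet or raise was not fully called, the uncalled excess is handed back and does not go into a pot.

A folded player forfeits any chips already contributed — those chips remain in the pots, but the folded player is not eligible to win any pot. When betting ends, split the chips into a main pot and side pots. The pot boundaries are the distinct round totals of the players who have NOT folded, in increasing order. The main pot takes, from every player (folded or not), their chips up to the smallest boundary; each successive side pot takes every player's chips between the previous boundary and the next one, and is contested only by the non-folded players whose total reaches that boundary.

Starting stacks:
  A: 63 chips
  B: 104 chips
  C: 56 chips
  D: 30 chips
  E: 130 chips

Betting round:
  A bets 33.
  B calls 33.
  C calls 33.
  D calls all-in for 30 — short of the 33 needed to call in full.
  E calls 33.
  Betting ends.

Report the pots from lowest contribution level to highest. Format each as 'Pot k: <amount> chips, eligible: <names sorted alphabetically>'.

Pot 1: 150 chips, eligible: A, B, C, D, E
Pot 2: 12 chips, eligible: A, B, C, E

Derivation:
Contributions: A=33, B=33, C=33, D=30, E=33
Pot levels (distinct totals of non-folded players): 30, 33
Layer 1-30: 30 each from A, B, C, D, E = 30*5 = 150 chips; eligible A, B, C, D, E
Layer 31-33: 3 each from A, B, C, E = 3*4 = 12 chips; eligible A, B, C, E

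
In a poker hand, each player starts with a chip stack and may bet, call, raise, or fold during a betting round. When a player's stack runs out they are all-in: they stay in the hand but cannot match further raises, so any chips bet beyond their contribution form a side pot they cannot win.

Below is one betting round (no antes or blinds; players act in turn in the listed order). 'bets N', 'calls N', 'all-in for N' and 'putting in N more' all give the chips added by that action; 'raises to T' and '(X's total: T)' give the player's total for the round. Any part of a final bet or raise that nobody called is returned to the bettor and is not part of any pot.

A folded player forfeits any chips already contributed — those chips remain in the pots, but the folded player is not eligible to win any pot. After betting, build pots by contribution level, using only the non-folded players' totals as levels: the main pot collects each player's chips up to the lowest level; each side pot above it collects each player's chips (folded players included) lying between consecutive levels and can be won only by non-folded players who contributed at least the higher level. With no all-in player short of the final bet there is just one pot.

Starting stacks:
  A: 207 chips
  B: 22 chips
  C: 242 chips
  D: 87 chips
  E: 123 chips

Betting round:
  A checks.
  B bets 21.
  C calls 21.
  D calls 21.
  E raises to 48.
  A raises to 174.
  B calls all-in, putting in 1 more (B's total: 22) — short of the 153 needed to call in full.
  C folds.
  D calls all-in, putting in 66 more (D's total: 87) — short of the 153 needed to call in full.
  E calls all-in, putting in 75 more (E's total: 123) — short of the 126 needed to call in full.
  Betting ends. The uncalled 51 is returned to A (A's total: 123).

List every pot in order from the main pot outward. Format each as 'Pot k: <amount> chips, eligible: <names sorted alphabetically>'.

Pot 1: 109 chips, eligible: A, B, D, E
Pot 2: 195 chips, eligible: A, D, E
Pot 3: 72 chips, eligible: A, E

Derivation:
Contributions (after 51 returned to A): A=123, B=22, C=21, D=87, E=123
Folded: C
Pot levels (distinct totals of non-folded players): 22, 87, 123
Layer 1-22: A 22 + B 22 + C 21 + D 22 + E 22 = 109 chips; eligible A, B, D, E
Layer 23-87: 65 each from A, D, E = 65*3 = 195 chips; eligible A, D, E
Layer 88-123: 36 each from A, E = 36*2 = 72 chips; eligible A, E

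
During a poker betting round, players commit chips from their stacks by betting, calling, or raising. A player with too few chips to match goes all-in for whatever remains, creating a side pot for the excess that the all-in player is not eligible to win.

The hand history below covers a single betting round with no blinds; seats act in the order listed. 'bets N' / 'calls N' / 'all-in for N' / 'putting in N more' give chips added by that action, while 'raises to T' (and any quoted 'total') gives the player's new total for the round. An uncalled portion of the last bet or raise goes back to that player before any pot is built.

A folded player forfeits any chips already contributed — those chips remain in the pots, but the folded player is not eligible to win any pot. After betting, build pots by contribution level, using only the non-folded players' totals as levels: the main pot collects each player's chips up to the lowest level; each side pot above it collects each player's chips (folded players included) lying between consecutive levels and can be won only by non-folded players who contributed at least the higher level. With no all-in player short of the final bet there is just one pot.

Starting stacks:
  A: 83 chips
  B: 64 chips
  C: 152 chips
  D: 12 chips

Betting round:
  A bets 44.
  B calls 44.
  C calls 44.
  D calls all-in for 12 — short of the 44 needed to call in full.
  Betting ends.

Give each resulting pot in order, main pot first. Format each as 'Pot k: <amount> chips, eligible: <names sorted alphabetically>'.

Pot 1: 48 chips, eligible: A, B, C, D
Pot 2: 96 chips, eligible: A, B, C

Derivation:
Contributions: A=44, B=44, C=44, D=12
Pot levels (distinct totals of non-folded players): 12, 44
Layer 1-12: 12 each from A, B, C, D = 12*4 = 48 chips; eligible A, B, C, D
Layer 13-44: 32 each from A, B, C = 32*3 = 96 chips; eligible A, B, C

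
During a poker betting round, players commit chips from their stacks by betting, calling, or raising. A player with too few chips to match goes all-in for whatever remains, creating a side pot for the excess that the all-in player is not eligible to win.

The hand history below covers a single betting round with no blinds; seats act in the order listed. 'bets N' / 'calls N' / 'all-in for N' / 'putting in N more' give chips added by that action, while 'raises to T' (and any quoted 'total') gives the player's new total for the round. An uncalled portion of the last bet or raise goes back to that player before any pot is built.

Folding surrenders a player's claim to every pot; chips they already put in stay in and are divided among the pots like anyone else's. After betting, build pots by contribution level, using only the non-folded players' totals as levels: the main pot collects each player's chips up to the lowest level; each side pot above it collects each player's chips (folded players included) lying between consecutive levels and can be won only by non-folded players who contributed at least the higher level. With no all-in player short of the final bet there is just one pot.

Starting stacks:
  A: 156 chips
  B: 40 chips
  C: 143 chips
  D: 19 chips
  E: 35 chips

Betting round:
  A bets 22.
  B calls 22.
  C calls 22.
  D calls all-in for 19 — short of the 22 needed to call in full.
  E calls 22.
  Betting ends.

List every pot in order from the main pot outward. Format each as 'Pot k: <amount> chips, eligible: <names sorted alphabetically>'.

Pot 1: 95 chips, eligible: A, B, C, D, E
Pot 2: 12 chips, eligible: A, B, C, E

Derivation:
Contributions: A=22, B=22, C=22, D=19, E=22
Pot levels (distinct totals of non-folded players): 19, 22
Layer 1-19: 19 each from A, B, C, D, E = 19*5 = 95 chips; eligible A, B, C, D, E
Layer 20-22: 3 each from A, B, C, E = 3*4 = 12 chips; eligible A, B, C, E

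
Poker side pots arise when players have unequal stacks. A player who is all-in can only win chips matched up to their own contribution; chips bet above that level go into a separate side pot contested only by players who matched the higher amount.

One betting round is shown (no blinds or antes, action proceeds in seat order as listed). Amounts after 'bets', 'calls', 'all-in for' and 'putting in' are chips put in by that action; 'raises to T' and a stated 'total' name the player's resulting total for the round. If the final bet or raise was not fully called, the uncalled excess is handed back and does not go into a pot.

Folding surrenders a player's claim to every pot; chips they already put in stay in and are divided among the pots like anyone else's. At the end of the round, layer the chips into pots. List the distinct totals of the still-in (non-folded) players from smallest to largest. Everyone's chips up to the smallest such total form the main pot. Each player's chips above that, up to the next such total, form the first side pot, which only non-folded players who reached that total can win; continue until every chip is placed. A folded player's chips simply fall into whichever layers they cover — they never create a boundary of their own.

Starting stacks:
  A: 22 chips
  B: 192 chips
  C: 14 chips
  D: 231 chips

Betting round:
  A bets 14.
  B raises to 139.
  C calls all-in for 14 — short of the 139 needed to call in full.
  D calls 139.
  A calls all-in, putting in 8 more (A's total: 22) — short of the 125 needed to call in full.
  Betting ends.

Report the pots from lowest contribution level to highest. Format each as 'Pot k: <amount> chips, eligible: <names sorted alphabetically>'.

Pot 1: 56 chips, eligible: A, B, C, D
Pot 2: 24 chips, eligible: A, B, D
Pot 3: 234 chips, eligible: B, D

Derivation:
Contributions: A=22, B=139, C=14, D=139
Pot levels (distinct totals of non-folded players): 14, 22, 139
Layer 1-14: 14 each from A, B, C, D = 14*4 = 56 chips; eligible A, B, C, D
Layer 15-22: 8 each from A, B, D = 8*3 = 24 chips; eligible A, B, D
Layer 23-139: 117 each from B, D = 117*2 = 234 chips; eligible B, D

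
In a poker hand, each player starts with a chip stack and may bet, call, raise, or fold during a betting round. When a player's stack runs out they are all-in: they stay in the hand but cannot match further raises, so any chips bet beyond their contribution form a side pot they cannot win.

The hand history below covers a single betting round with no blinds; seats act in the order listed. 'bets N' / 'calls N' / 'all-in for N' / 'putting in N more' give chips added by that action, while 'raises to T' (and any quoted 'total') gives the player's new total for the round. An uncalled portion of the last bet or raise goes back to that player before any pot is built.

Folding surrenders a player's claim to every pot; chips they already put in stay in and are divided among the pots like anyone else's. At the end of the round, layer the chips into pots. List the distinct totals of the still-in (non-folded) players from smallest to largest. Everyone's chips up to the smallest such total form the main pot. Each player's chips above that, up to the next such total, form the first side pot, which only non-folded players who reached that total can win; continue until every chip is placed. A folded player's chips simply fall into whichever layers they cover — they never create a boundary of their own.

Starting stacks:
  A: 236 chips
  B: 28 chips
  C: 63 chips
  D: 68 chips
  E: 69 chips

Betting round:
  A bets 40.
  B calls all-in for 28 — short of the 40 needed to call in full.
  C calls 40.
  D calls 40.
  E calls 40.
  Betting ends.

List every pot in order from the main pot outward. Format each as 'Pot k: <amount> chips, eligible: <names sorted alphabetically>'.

Pot 1: 140 chips, eligible: A, B, C, D, E
Pot 2: 48 chips, eligible: A, C, D, E

Derivation:
Contributions: A=40, B=28, C=40, D=40, E=40
Pot levels (distinct totals of non-folded players): 28, 40
Layer 1-28: 28 each from A, B, C, D, E = 28*5 = 140 chips; eligible A, B, C, D, E
Layer 29-40: 12 each from A, C, D, E = 12*4 = 48 chips; eligible A, C, D, E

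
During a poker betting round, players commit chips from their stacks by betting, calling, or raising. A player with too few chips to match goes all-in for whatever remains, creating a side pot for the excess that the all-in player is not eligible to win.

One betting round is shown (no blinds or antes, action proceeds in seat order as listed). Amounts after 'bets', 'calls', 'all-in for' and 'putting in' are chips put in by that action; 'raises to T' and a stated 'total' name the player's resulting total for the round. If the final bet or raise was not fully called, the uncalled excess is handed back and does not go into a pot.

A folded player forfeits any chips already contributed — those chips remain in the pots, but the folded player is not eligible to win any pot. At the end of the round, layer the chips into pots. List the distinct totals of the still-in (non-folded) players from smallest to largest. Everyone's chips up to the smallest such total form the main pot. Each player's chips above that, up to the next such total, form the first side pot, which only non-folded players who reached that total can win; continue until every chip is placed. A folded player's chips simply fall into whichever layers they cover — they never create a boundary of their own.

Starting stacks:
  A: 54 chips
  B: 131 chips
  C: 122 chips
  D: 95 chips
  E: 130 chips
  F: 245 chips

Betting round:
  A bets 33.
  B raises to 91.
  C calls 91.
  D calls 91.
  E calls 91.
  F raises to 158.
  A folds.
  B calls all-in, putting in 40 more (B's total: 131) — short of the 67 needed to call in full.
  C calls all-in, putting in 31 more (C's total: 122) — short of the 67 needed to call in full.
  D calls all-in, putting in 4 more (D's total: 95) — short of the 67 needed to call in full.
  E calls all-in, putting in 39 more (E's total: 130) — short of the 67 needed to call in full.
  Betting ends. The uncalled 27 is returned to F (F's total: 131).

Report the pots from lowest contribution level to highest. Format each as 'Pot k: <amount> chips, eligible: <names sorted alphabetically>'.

Contributions (after 27 returned to F): A=33, B=131, C=122, D=95, E=130, F=131
Folded: A
Pot levels (distinct totals of non-folded players): 95, 122, 130, 131
Layer 1-95: A 33 + B 95 + C 95 + D 95 + E 95 + F 95 = 508 chips; eligible B, C, D, E, F
Layer 96-122: 27 each from B, C, E, F = 27*4 = 108 chips; eligible B, C, E, F
Layer 123-130: 8 each from B, E, F = 8*3 = 24 chips; eligible B, E, F
Layer 131-131: 1 each from B, F = 1*2 = 2 chips; eligible B, F

Pot 1: 508 chips, eligible: B, C, D, E, F
Pot 2: 108 chips, eligible: B, C, E, F
Pot 3: 24 chips, eligible: B, E, F
Pot 4: 2 chips, eligible: B, F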